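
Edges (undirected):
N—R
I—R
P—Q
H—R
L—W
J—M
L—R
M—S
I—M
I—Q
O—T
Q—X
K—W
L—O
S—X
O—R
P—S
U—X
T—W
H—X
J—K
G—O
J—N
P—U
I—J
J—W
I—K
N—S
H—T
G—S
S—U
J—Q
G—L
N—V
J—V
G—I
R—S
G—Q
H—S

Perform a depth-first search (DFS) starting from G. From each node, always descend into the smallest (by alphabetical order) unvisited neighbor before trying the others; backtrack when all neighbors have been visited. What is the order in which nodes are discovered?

G I J K W L O R H S M N V P Q X U T

Visit G
G → I
I → J
J → K
K → W
W → L
L → O
O → R
R → H
H → S
S → M
S → N
N → V
S → P
P → Q
Q → X
X → U
H → T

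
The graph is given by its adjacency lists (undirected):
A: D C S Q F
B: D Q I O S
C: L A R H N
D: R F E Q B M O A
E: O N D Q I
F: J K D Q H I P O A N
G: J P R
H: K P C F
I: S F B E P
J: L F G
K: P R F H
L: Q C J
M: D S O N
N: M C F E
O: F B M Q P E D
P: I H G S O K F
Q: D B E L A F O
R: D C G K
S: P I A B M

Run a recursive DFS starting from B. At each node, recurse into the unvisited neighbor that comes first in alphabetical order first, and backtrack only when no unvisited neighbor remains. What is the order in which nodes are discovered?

B D A C H F I E N M O P G J L Q R K S

Visit B
B → D
D → A
A → C
C → H
H → F
F → I
I → E
E → N
N → M
M → O
O → P
P → G
G → J
J → L
L → Q
G → R
R → K
P → S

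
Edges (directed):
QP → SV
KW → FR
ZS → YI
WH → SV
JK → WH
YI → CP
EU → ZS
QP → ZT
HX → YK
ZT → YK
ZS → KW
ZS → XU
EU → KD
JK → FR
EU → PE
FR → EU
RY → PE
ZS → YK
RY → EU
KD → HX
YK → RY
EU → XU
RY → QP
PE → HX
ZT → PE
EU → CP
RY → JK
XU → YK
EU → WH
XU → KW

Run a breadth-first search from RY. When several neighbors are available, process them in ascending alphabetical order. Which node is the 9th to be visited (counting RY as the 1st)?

Visit RY; enqueue EU, JK, PE, QP → queue [EU, JK, PE, QP]
Visit EU; enqueue CP, KD, WH, XU, ZS → queue [JK, PE, QP, CP, KD, WH, XU, ZS]
Visit JK; enqueue FR → queue [PE, QP, CP, KD, WH, XU, ZS, FR]
Visit PE; enqueue HX → queue [QP, CP, KD, WH, XU, ZS, FR, HX]
Visit QP; enqueue SV, ZT → queue [CP, KD, WH, XU, ZS, FR, HX, SV, ZT]
Visit CP → queue [KD, WH, XU, ZS, FR, HX, SV, ZT]
Visit KD → queue [WH, XU, ZS, FR, HX, SV, ZT]
Visit WH → queue [XU, ZS, FR, HX, SV, ZT]
Visit XU; enqueue KW, YK → queue [ZS, FR, HX, SV, ZT, KW, YK]
Visit ZS; enqueue YI → queue [FR, HX, SV, ZT, KW, YK, YI]
Visit FR → queue [HX, SV, ZT, KW, YK, YI]
Visit HX → queue [SV, ZT, KW, YK, YI]
Visit SV → queue [ZT, KW, YK, YI]
Visit ZT → queue [KW, YK, YI]
Visit KW → queue [YK, YI]
Visit YK → queue [YI]
Visit YI → queue []

Visit order: RY, EU, JK, PE, QP, CP, KD, WH, XU, ZS, FR, HX, SV, ZT, KW, YK, YI

XU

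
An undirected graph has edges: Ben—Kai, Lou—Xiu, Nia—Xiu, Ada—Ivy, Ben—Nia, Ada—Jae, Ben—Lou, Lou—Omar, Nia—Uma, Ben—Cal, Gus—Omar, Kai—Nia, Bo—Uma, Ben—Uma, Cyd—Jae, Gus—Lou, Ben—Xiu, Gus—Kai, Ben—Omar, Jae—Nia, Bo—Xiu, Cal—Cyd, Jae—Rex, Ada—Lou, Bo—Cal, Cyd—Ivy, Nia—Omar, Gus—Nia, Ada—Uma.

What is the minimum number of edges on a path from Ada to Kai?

3

Level 0: Ada
Level 1: Ivy, Jae, Lou, Uma
Level 2: Ben, Bo, Cyd, Gus, Nia, Omar, Rex, Xiu
Level 3: Cal, Kai
Kai first appears at level 3.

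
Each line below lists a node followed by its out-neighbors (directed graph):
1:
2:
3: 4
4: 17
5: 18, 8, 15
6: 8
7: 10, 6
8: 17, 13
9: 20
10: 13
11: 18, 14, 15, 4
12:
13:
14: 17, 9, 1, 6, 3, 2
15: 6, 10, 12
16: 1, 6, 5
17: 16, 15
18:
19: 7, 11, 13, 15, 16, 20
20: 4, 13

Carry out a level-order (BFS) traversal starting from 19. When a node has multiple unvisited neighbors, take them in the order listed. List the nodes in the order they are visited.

Visit 19; enqueue 7, 11, 13, 15, 16, 20 → queue [7, 11, 13, 15, 16, 20]
Visit 7; enqueue 10, 6 → queue [11, 13, 15, 16, 20, 10, 6]
Visit 11; enqueue 18, 14, 4 → queue [13, 15, 16, 20, 10, 6, 18, 14, 4]
Visit 13 → queue [15, 16, 20, 10, 6, 18, 14, 4]
Visit 15; enqueue 12 → queue [16, 20, 10, 6, 18, 14, 4, 12]
Visit 16; enqueue 1, 5 → queue [20, 10, 6, 18, 14, 4, 12, 1, 5]
Visit 20 → queue [10, 6, 18, 14, 4, 12, 1, 5]
Visit 10 → queue [6, 18, 14, 4, 12, 1, 5]
Visit 6; enqueue 8 → queue [18, 14, 4, 12, 1, 5, 8]
Visit 18 → queue [14, 4, 12, 1, 5, 8]
Visit 14; enqueue 17, 9, 3, 2 → queue [4, 12, 1, 5, 8, 17, 9, 3, 2]
Visit 4 → queue [12, 1, 5, 8, 17, 9, 3, 2]
Visit 12 → queue [1, 5, 8, 17, 9, 3, 2]
Visit 1 → queue [5, 8, 17, 9, 3, 2]
Visit 5 → queue [8, 17, 9, 3, 2]
Visit 8 → queue [17, 9, 3, 2]
Visit 17 → queue [9, 3, 2]
Visit 9 → queue [3, 2]
Visit 3 → queue [2]
Visit 2 → queue []

19 -> 7 -> 11 -> 13 -> 15 -> 16 -> 20 -> 10 -> 6 -> 18 -> 14 -> 4 -> 12 -> 1 -> 5 -> 8 -> 17 -> 9 -> 3 -> 2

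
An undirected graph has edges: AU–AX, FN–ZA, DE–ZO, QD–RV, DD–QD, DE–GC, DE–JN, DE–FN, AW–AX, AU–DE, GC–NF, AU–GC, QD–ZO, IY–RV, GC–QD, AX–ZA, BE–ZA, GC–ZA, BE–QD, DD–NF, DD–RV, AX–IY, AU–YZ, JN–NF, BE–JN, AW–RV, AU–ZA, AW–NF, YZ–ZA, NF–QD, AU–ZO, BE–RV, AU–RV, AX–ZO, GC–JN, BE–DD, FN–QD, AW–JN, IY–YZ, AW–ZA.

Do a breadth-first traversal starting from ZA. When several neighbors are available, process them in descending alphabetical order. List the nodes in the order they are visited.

Visit ZA; enqueue YZ, GC, FN, BE, AX, AW, AU → queue [YZ, GC, FN, BE, AX, AW, AU]
Visit YZ; enqueue IY → queue [GC, FN, BE, AX, AW, AU, IY]
Visit GC; enqueue QD, NF, JN, DE → queue [FN, BE, AX, AW, AU, IY, QD, NF, JN, DE]
Visit FN → queue [BE, AX, AW, AU, IY, QD, NF, JN, DE]
Visit BE; enqueue RV, DD → queue [AX, AW, AU, IY, QD, NF, JN, DE, RV, DD]
Visit AX; enqueue ZO → queue [AW, AU, IY, QD, NF, JN, DE, RV, DD, ZO]
Visit AW → queue [AU, IY, QD, NF, JN, DE, RV, DD, ZO]
Visit AU → queue [IY, QD, NF, JN, DE, RV, DD, ZO]
Visit IY → queue [QD, NF, JN, DE, RV, DD, ZO]
Visit QD → queue [NF, JN, DE, RV, DD, ZO]
Visit NF → queue [JN, DE, RV, DD, ZO]
Visit JN → queue [DE, RV, DD, ZO]
Visit DE → queue [RV, DD, ZO]
Visit RV → queue [DD, ZO]
Visit DD → queue [ZO]
Visit ZO → queue []

ZA → YZ → GC → FN → BE → AX → AW → AU → IY → QD → NF → JN → DE → RV → DD → ZO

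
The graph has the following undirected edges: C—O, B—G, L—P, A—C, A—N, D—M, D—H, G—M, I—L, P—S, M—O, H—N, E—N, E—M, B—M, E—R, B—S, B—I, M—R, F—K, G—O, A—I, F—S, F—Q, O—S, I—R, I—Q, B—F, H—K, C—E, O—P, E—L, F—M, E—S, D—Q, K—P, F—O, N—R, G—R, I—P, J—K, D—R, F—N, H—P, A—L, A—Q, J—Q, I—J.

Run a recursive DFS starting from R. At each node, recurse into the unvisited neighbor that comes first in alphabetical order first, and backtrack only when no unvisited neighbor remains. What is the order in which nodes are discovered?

R, D, H, K, F, B, G, M, E, C, A, I, J, Q, L, P, O, S, N

Visit R
R → D
D → H
H → K
K → F
F → B
B → G
G → M
M → E
E → C
C → A
A → I
I → J
J → Q
I → L
L → P
P → O
O → S
A → N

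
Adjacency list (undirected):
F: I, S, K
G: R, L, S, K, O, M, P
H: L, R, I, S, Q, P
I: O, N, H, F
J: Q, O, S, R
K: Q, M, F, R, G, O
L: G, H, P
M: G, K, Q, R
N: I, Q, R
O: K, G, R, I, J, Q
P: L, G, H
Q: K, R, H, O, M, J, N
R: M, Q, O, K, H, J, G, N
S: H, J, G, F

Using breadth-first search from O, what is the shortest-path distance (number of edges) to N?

Level 0: O
Level 1: G, I, J, K, Q, R
Level 2: F, H, L, M, N, P, S
N first appears at level 2.

2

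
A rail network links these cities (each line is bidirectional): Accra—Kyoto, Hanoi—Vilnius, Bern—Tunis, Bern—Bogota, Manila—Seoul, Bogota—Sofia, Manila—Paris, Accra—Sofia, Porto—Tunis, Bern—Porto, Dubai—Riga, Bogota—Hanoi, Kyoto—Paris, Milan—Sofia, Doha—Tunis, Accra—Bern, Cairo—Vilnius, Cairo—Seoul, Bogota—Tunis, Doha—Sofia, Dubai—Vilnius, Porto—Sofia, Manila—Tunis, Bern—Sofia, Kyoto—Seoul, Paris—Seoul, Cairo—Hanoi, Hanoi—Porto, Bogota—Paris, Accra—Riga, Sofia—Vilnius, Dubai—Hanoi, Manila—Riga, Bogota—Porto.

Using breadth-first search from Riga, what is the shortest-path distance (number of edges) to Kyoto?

Level 0: Riga
Level 1: Accra, Dubai, Manila
Level 2: Bern, Hanoi, Kyoto, Paris, Seoul, Sofia, Tunis, Vilnius
Level 3: Bogota, Cairo, Doha, Milan, Porto
Kyoto first appears at level 2.

2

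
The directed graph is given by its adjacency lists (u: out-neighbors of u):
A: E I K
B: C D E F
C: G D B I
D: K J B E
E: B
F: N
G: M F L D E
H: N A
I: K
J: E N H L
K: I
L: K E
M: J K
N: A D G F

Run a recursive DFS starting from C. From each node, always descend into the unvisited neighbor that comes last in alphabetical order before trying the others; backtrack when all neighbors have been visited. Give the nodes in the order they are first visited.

Visit C
C → I
I → K
C → G
G → M
M → J
J → N
N → F
N → D
D → E
E → B
N → A
J → L
J → H

C -> I -> K -> G -> M -> J -> N -> F -> D -> E -> B -> A -> L -> H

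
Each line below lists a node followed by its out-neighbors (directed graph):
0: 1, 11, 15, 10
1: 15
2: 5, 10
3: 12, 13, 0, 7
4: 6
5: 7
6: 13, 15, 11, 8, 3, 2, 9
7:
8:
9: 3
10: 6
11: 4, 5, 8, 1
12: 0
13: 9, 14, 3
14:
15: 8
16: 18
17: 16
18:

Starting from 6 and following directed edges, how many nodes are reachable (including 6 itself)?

BFS from 6 visits: 6, 15, 13, 11, 9, 8, 3, 2, 14, 5, 4, 1, 12, 7, 0, 10
Reachable nodes: 16 of 19 total.

16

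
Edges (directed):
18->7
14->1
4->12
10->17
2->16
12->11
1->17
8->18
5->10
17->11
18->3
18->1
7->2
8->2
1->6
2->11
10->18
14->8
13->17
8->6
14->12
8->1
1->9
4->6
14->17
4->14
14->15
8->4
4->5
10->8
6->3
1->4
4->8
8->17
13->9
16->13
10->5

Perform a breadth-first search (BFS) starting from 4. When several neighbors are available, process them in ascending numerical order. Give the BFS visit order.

Visit 4; enqueue 5, 6, 8, 12, 14 → queue [5, 6, 8, 12, 14]
Visit 5; enqueue 10 → queue [6, 8, 12, 14, 10]
Visit 6; enqueue 3 → queue [8, 12, 14, 10, 3]
Visit 8; enqueue 1, 2, 17, 18 → queue [12, 14, 10, 3, 1, 2, 17, 18]
Visit 12; enqueue 11 → queue [14, 10, 3, 1, 2, 17, 18, 11]
Visit 14; enqueue 15 → queue [10, 3, 1, 2, 17, 18, 11, 15]
Visit 10 → queue [3, 1, 2, 17, 18, 11, 15]
Visit 3 → queue [1, 2, 17, 18, 11, 15]
Visit 1; enqueue 9 → queue [2, 17, 18, 11, 15, 9]
Visit 2; enqueue 16 → queue [17, 18, 11, 15, 9, 16]
Visit 17 → queue [18, 11, 15, 9, 16]
Visit 18; enqueue 7 → queue [11, 15, 9, 16, 7]
Visit 11 → queue [15, 9, 16, 7]
Visit 15 → queue [9, 16, 7]
Visit 9 → queue [16, 7]
Visit 16; enqueue 13 → queue [7, 13]
Visit 7 → queue [13]
Visit 13 → queue []

4, 5, 6, 8, 12, 14, 10, 3, 1, 2, 17, 18, 11, 15, 9, 16, 7, 13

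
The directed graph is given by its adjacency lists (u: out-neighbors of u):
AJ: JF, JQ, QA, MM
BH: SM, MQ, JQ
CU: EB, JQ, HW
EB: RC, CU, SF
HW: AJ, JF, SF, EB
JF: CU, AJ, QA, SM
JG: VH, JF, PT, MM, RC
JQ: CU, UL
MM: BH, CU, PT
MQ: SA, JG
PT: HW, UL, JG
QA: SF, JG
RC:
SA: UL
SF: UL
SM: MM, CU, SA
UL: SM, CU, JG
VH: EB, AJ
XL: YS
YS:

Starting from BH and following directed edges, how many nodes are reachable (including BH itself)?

BFS from BH visits: BH, SM, MQ, JQ, MM, CU, SA, JG, UL, PT, EB, HW, VH, JF, RC, SF, AJ, QA
Reachable nodes: 18 of 20 total.

18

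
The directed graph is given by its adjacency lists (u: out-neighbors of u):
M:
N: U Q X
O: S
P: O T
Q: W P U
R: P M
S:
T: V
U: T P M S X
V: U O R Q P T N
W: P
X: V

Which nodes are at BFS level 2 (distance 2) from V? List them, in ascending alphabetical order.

M, S, W, X

Level 0: V
Level 1: N, O, P, Q, R, T, U
Level 2: M, S, W, X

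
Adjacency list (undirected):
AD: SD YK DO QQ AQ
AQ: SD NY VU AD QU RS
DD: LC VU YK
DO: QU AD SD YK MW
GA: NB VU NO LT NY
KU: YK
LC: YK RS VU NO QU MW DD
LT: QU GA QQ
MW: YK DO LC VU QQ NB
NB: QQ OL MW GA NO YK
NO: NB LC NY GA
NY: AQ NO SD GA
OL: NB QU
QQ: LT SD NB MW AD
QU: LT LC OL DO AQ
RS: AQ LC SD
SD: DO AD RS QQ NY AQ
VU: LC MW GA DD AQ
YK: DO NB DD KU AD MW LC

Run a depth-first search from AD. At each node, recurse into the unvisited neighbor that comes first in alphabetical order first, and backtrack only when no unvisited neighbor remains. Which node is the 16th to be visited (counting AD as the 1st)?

Visit AD
AD → AQ
AQ → NY
NY → GA
GA → LT
LT → QQ
QQ → MW
MW → DO
DO → QU
QU → LC
LC → DD
DD → VU
DD → YK
YK → KU
YK → NB
NB → NO
NB → OL
LC → RS
RS → SD

Visit order: AD, AQ, NY, GA, LT, QQ, MW, DO, QU, LC, DD, VU, YK, KU, NB, NO, OL, RS, SD

NO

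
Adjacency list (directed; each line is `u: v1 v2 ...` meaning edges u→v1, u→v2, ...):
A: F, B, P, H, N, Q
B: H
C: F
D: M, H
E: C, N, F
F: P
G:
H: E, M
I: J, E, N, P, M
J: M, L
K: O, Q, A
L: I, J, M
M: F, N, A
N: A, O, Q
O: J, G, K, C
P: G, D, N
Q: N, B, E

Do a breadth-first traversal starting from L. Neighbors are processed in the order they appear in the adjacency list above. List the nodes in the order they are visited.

Visit L; enqueue I, J, M → queue [I, J, M]
Visit I; enqueue E, N, P → queue [J, M, E, N, P]
Visit J → queue [M, E, N, P]
Visit M; enqueue F, A → queue [E, N, P, F, A]
Visit E; enqueue C → queue [N, P, F, A, C]
Visit N; enqueue O, Q → queue [P, F, A, C, O, Q]
Visit P; enqueue G, D → queue [F, A, C, O, Q, G, D]
Visit F → queue [A, C, O, Q, G, D]
Visit A; enqueue B, H → queue [C, O, Q, G, D, B, H]
Visit C → queue [O, Q, G, D, B, H]
Visit O; enqueue K → queue [Q, G, D, B, H, K]
Visit Q → queue [G, D, B, H, K]
Visit G → queue [D, B, H, K]
Visit D → queue [B, H, K]
Visit B → queue [H, K]
Visit H → queue [K]
Visit K → queue []

L I J M E N P F A C O Q G D B H K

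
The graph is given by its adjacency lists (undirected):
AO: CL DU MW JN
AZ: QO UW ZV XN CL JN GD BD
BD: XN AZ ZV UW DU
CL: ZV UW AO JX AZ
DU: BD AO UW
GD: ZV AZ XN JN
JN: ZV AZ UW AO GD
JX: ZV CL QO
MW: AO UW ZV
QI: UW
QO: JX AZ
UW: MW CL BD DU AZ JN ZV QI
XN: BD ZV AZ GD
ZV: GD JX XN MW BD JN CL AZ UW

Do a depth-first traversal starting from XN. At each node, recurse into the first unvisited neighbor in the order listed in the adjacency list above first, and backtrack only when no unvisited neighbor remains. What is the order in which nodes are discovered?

Visit XN
XN → BD
BD → AZ
AZ → QO
QO → JX
JX → ZV
ZV → GD
GD → JN
JN → UW
UW → MW
MW → AO
AO → CL
AO → DU
UW → QI

XN, BD, AZ, QO, JX, ZV, GD, JN, UW, MW, AO, CL, DU, QI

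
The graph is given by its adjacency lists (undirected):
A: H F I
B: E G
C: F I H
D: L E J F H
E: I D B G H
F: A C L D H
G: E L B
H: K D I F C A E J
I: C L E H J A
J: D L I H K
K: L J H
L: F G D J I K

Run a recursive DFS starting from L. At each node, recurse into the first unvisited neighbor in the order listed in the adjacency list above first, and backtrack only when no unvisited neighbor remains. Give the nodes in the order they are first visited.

Visit L
L → F
F → A
A → H
H → K
K → J
J → D
D → E
E → I
I → C
E → B
B → G

L -> F -> A -> H -> K -> J -> D -> E -> I -> C -> B -> G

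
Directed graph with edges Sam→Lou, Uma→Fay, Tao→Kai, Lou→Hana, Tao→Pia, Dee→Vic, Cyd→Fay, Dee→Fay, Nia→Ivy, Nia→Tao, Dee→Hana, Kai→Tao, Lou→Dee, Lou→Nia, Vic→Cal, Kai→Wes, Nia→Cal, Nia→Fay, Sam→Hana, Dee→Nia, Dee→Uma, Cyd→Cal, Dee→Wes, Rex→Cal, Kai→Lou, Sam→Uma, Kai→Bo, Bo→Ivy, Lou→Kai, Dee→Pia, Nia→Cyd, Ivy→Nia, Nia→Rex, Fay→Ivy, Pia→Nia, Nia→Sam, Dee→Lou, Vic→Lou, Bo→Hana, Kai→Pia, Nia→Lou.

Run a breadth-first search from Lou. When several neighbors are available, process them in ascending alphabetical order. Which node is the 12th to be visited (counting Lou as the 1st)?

Tao

Visit Lou; enqueue Dee, Hana, Kai, Nia → queue [Dee, Hana, Kai, Nia]
Visit Dee; enqueue Fay, Pia, Uma, Vic, Wes → queue [Hana, Kai, Nia, Fay, Pia, Uma, Vic, Wes]
Visit Hana → queue [Kai, Nia, Fay, Pia, Uma, Vic, Wes]
Visit Kai; enqueue Bo, Tao → queue [Nia, Fay, Pia, Uma, Vic, Wes, Bo, Tao]
Visit Nia; enqueue Cal, Cyd, Ivy, Rex, Sam → queue [Fay, Pia, Uma, Vic, Wes, Bo, Tao, Cal, Cyd, Ivy, Rex, Sam]
Visit Fay → queue [Pia, Uma, Vic, Wes, Bo, Tao, Cal, Cyd, Ivy, Rex, Sam]
Visit Pia → queue [Uma, Vic, Wes, Bo, Tao, Cal, Cyd, Ivy, Rex, Sam]
Visit Uma → queue [Vic, Wes, Bo, Tao, Cal, Cyd, Ivy, Rex, Sam]
Visit Vic → queue [Wes, Bo, Tao, Cal, Cyd, Ivy, Rex, Sam]
Visit Wes → queue [Bo, Tao, Cal, Cyd, Ivy, Rex, Sam]
Visit Bo → queue [Tao, Cal, Cyd, Ivy, Rex, Sam]
Visit Tao → queue [Cal, Cyd, Ivy, Rex, Sam]
Visit Cal → queue [Cyd, Ivy, Rex, Sam]
Visit Cyd → queue [Ivy, Rex, Sam]
Visit Ivy → queue [Rex, Sam]
Visit Rex → queue [Sam]
Visit Sam → queue []

Visit order: Lou, Dee, Hana, Kai, Nia, Fay, Pia, Uma, Vic, Wes, Bo, Tao, Cal, Cyd, Ivy, Rex, Sam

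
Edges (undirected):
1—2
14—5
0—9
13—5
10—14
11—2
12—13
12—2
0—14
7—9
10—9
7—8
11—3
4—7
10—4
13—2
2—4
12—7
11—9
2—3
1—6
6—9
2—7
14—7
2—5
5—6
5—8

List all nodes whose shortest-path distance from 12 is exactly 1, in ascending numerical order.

Level 0: 12
Level 1: 2, 7, 13
Level 2: 1, 3, 4, 5, 8, 9, 11, 14
Level 3: 0, 6, 10

2, 7, 13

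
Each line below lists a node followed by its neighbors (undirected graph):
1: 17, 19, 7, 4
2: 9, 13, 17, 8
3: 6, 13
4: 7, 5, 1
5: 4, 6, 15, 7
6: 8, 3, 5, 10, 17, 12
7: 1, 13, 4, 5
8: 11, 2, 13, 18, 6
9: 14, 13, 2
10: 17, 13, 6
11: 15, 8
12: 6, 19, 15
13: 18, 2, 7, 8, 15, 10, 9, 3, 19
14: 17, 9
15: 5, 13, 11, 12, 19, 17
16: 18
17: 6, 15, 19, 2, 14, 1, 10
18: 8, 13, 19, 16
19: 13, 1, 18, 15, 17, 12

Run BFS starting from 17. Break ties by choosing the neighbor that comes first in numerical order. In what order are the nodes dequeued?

Visit 17; enqueue 1, 2, 6, 10, 14, 15, 19 → queue [1, 2, 6, 10, 14, 15, 19]
Visit 1; enqueue 4, 7 → queue [2, 6, 10, 14, 15, 19, 4, 7]
Visit 2; enqueue 8, 9, 13 → queue [6, 10, 14, 15, 19, 4, 7, 8, 9, 13]
Visit 6; enqueue 3, 5, 12 → queue [10, 14, 15, 19, 4, 7, 8, 9, 13, 3, 5, 12]
Visit 10 → queue [14, 15, 19, 4, 7, 8, 9, 13, 3, 5, 12]
Visit 14 → queue [15, 19, 4, 7, 8, 9, 13, 3, 5, 12]
Visit 15; enqueue 11 → queue [19, 4, 7, 8, 9, 13, 3, 5, 12, 11]
Visit 19; enqueue 18 → queue [4, 7, 8, 9, 13, 3, 5, 12, 11, 18]
Visit 4 → queue [7, 8, 9, 13, 3, 5, 12, 11, 18]
Visit 7 → queue [8, 9, 13, 3, 5, 12, 11, 18]
Visit 8 → queue [9, 13, 3, 5, 12, 11, 18]
Visit 9 → queue [13, 3, 5, 12, 11, 18]
Visit 13 → queue [3, 5, 12, 11, 18]
Visit 3 → queue [5, 12, 11, 18]
Visit 5 → queue [12, 11, 18]
Visit 12 → queue [11, 18]
Visit 11 → queue [18]
Visit 18; enqueue 16 → queue [16]
Visit 16 → queue []

17, 1, 2, 6, 10, 14, 15, 19, 4, 7, 8, 9, 13, 3, 5, 12, 11, 18, 16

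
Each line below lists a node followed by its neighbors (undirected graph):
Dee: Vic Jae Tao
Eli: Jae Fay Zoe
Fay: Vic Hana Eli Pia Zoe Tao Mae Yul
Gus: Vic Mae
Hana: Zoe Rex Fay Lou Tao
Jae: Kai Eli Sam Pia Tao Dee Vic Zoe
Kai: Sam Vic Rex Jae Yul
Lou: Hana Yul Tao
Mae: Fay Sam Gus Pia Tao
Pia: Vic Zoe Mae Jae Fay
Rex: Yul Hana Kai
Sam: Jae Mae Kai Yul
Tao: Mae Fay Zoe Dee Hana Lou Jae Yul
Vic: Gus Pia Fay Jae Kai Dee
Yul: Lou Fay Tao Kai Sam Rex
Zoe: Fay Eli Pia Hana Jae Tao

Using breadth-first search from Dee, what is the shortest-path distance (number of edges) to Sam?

2

Level 0: Dee
Level 1: Jae, Tao, Vic
Level 2: Eli, Fay, Gus, Hana, Kai, Lou, Mae, Pia, Sam, Yul, Zoe
Level 3: Rex
Sam first appears at level 2.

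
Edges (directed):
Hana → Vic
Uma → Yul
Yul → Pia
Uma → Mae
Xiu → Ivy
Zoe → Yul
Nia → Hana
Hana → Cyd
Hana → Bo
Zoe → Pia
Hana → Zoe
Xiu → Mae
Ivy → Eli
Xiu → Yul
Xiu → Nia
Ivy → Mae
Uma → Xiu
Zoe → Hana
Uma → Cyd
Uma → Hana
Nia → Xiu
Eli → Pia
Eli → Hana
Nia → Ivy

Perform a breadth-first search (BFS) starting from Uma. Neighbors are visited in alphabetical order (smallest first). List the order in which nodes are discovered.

Uma -> Cyd -> Hana -> Mae -> Xiu -> Yul -> Bo -> Vic -> Zoe -> Ivy -> Nia -> Pia -> Eli

Visit Uma; enqueue Cyd, Hana, Mae, Xiu, Yul → queue [Cyd, Hana, Mae, Xiu, Yul]
Visit Cyd → queue [Hana, Mae, Xiu, Yul]
Visit Hana; enqueue Bo, Vic, Zoe → queue [Mae, Xiu, Yul, Bo, Vic, Zoe]
Visit Mae → queue [Xiu, Yul, Bo, Vic, Zoe]
Visit Xiu; enqueue Ivy, Nia → queue [Yul, Bo, Vic, Zoe, Ivy, Nia]
Visit Yul; enqueue Pia → queue [Bo, Vic, Zoe, Ivy, Nia, Pia]
Visit Bo → queue [Vic, Zoe, Ivy, Nia, Pia]
Visit Vic → queue [Zoe, Ivy, Nia, Pia]
Visit Zoe → queue [Ivy, Nia, Pia]
Visit Ivy; enqueue Eli → queue [Nia, Pia, Eli]
Visit Nia → queue [Pia, Eli]
Visit Pia → queue [Eli]
Visit Eli → queue []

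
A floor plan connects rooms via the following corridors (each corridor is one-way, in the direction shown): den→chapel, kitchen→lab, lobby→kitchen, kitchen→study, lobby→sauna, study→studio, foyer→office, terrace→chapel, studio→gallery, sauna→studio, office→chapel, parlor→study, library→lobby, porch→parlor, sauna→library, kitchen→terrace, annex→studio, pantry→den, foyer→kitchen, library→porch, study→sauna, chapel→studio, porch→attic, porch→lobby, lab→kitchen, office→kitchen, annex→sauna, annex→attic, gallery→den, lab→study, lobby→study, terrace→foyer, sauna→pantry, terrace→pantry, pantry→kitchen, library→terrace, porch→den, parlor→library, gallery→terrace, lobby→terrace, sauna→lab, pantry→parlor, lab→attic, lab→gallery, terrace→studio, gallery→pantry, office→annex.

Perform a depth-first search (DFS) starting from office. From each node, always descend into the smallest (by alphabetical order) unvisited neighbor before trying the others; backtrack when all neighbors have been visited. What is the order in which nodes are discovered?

office annex attic sauna lab gallery den chapel studio pantry kitchen study terrace foyer parlor library lobby porch

Visit office
office → annex
annex → attic
annex → sauna
sauna → lab
lab → gallery
gallery → den
den → chapel
chapel → studio
gallery → pantry
pantry → kitchen
kitchen → study
kitchen → terrace
terrace → foyer
pantry → parlor
parlor → library
library → lobby
library → porch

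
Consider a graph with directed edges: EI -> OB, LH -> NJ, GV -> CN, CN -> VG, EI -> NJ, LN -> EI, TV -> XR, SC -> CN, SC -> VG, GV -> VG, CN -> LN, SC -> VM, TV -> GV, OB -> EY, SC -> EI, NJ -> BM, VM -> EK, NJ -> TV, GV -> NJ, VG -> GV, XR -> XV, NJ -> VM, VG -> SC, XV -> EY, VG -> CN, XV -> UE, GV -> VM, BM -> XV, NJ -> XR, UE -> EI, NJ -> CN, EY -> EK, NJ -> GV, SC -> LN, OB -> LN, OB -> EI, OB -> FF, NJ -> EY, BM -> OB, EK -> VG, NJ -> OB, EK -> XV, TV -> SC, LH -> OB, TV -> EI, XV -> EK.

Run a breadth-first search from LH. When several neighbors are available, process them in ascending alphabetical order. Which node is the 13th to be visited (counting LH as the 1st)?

LN

Visit LH; enqueue NJ, OB → queue [NJ, OB]
Visit NJ; enqueue BM, CN, EY, GV, TV, VM, XR → queue [OB, BM, CN, EY, GV, TV, VM, XR]
Visit OB; enqueue EI, FF, LN → queue [BM, CN, EY, GV, TV, VM, XR, EI, FF, LN]
Visit BM; enqueue XV → queue [CN, EY, GV, TV, VM, XR, EI, FF, LN, XV]
Visit CN; enqueue VG → queue [EY, GV, TV, VM, XR, EI, FF, LN, XV, VG]
Visit EY; enqueue EK → queue [GV, TV, VM, XR, EI, FF, LN, XV, VG, EK]
Visit GV → queue [TV, VM, XR, EI, FF, LN, XV, VG, EK]
Visit TV; enqueue SC → queue [VM, XR, EI, FF, LN, XV, VG, EK, SC]
Visit VM → queue [XR, EI, FF, LN, XV, VG, EK, SC]
Visit XR → queue [EI, FF, LN, XV, VG, EK, SC]
Visit EI → queue [FF, LN, XV, VG, EK, SC]
Visit FF → queue [LN, XV, VG, EK, SC]
Visit LN → queue [XV, VG, EK, SC]
Visit XV; enqueue UE → queue [VG, EK, SC, UE]
Visit VG → queue [EK, SC, UE]
Visit EK → queue [SC, UE]
Visit SC → queue [UE]
Visit UE → queue []

Visit order: LH, NJ, OB, BM, CN, EY, GV, TV, VM, XR, EI, FF, LN, XV, VG, EK, SC, UE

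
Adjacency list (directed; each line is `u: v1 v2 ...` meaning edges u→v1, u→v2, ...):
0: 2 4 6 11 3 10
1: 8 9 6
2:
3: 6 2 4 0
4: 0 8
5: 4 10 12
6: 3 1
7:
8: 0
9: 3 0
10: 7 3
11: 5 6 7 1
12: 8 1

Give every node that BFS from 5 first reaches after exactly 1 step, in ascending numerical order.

4, 10, 12

Level 0: 5
Level 1: 4, 10, 12
Level 2: 0, 1, 3, 7, 8
Level 3: 2, 6, 9, 11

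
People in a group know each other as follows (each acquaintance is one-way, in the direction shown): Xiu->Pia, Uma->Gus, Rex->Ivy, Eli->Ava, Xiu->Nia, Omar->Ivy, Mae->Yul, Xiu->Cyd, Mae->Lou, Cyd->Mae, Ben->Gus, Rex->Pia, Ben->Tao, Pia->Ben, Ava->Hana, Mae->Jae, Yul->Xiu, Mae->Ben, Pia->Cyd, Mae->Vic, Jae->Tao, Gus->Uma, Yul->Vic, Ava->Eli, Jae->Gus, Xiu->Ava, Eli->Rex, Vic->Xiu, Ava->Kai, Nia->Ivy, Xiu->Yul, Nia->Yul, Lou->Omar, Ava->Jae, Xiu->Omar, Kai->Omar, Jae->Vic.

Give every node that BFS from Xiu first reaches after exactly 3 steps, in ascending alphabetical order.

Gus, Lou, Rex, Tao

Level 0: Xiu
Level 1: Ava, Cyd, Nia, Omar, Pia, Yul
Level 2: Ben, Eli, Hana, Ivy, Jae, Kai, Mae, Vic
Level 3: Gus, Lou, Rex, Tao
Level 4: Uma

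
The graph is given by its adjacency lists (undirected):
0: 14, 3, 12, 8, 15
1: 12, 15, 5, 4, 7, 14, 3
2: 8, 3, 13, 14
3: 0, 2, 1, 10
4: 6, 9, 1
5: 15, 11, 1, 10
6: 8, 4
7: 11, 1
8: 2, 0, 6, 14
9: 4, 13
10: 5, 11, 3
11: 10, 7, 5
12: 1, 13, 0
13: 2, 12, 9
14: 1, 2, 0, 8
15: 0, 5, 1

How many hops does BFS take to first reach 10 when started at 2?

Level 0: 2
Level 1: 3, 8, 13, 14
Level 2: 0, 1, 6, 9, 10, 12
Level 3: 4, 5, 7, 11, 15
10 first appears at level 2.

2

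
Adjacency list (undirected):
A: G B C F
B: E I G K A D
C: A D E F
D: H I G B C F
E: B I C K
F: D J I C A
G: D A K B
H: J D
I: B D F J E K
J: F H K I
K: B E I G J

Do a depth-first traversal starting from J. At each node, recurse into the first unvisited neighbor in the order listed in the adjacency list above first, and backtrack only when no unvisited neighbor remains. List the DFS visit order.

J, F, D, H, I, B, E, C, A, G, K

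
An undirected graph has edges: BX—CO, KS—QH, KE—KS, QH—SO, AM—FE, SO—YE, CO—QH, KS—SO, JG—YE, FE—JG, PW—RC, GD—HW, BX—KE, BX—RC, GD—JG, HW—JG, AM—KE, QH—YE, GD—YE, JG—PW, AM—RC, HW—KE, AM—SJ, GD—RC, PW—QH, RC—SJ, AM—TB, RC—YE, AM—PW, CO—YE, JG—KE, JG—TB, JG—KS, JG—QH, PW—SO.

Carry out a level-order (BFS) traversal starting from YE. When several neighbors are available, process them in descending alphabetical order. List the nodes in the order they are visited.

YE, SO, RC, QH, JG, GD, CO, PW, KS, SJ, BX, AM, TB, KE, HW, FE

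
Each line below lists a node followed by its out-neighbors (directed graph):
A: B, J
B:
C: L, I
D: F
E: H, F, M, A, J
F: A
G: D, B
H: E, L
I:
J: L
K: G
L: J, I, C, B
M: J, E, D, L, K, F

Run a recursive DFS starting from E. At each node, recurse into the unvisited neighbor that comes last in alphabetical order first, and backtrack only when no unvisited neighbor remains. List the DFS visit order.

Visit E
E → M
M → L
L → J
L → I
L → C
L → B
M → K
K → G
G → D
D → F
F → A
E → H

E M L J I C B K G D F A H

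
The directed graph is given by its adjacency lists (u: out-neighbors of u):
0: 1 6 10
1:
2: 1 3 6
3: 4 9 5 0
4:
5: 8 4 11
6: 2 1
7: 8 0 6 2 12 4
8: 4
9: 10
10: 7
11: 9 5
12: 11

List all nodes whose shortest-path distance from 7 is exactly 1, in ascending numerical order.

Level 0: 7
Level 1: 0, 2, 4, 6, 8, 12
Level 2: 1, 3, 10, 11
Level 3: 5, 9

0, 2, 4, 6, 8, 12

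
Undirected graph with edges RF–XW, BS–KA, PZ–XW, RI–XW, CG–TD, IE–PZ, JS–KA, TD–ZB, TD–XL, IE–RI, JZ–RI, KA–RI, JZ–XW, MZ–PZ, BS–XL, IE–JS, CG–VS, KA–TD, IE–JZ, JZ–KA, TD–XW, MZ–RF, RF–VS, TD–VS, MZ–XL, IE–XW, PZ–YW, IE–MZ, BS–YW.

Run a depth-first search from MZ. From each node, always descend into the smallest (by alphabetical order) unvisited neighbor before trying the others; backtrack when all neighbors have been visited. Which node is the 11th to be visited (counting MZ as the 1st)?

XW

Visit MZ
MZ → IE
IE → JS
JS → KA
KA → BS
BS → XL
XL → TD
TD → CG
CG → VS
VS → RF
RF → XW
XW → JZ
JZ → RI
XW → PZ
PZ → YW
TD → ZB

Visit order: MZ, IE, JS, KA, BS, XL, TD, CG, VS, RF, XW, JZ, RI, PZ, YW, ZB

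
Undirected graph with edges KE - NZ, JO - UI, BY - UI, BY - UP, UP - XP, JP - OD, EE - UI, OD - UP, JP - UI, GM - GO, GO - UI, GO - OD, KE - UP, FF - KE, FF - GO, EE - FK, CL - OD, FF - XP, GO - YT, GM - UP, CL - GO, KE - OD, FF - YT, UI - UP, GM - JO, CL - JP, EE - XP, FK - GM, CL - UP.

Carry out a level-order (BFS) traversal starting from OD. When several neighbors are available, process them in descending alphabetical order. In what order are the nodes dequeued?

OD → UP → KE → JP → GO → CL → XP → UI → GM → BY → NZ → FF → YT → EE → JO → FK

Visit OD; enqueue UP, KE, JP, GO, CL → queue [UP, KE, JP, GO, CL]
Visit UP; enqueue XP, UI, GM, BY → queue [KE, JP, GO, CL, XP, UI, GM, BY]
Visit KE; enqueue NZ, FF → queue [JP, GO, CL, XP, UI, GM, BY, NZ, FF]
Visit JP → queue [GO, CL, XP, UI, GM, BY, NZ, FF]
Visit GO; enqueue YT → queue [CL, XP, UI, GM, BY, NZ, FF, YT]
Visit CL → queue [XP, UI, GM, BY, NZ, FF, YT]
Visit XP; enqueue EE → queue [UI, GM, BY, NZ, FF, YT, EE]
Visit UI; enqueue JO → queue [GM, BY, NZ, FF, YT, EE, JO]
Visit GM; enqueue FK → queue [BY, NZ, FF, YT, EE, JO, FK]
Visit BY → queue [NZ, FF, YT, EE, JO, FK]
Visit NZ → queue [FF, YT, EE, JO, FK]
Visit FF → queue [YT, EE, JO, FK]
Visit YT → queue [EE, JO, FK]
Visit EE → queue [JO, FK]
Visit JO → queue [FK]
Visit FK → queue []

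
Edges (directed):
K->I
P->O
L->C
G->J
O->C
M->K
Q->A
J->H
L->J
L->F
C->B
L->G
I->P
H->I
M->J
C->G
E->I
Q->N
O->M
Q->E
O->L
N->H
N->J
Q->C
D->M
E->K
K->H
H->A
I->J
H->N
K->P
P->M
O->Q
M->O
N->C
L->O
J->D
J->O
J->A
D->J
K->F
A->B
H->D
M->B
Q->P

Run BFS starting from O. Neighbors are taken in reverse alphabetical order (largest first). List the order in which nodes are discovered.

Visit O; enqueue Q, M, L, C → queue [Q, M, L, C]
Visit Q; enqueue P, N, E, A → queue [M, L, C, P, N, E, A]
Visit M; enqueue K, J, B → queue [L, C, P, N, E, A, K, J, B]
Visit L; enqueue G, F → queue [C, P, N, E, A, K, J, B, G, F]
Visit C → queue [P, N, E, A, K, J, B, G, F]
Visit P → queue [N, E, A, K, J, B, G, F]
Visit N; enqueue H → queue [E, A, K, J, B, G, F, H]
Visit E; enqueue I → queue [A, K, J, B, G, F, H, I]
Visit A → queue [K, J, B, G, F, H, I]
Visit K → queue [J, B, G, F, H, I]
Visit J; enqueue D → queue [B, G, F, H, I, D]
Visit B → queue [G, F, H, I, D]
Visit G → queue [F, H, I, D]
Visit F → queue [H, I, D]
Visit H → queue [I, D]
Visit I → queue [D]
Visit D → queue []

O Q M L C P N E A K J B G F H I D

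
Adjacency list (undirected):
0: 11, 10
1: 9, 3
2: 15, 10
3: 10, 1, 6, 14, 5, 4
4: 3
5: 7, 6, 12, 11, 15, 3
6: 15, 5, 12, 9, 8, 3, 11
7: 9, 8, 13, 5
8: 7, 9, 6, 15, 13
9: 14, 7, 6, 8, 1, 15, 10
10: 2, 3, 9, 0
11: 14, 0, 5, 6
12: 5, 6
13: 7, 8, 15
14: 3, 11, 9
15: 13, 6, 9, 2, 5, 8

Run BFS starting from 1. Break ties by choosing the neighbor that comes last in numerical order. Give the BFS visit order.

1 → 9 → 3 → 15 → 14 → 10 → 8 → 7 → 6 → 5 → 4 → 13 → 2 → 11 → 0 → 12

Visit 1; enqueue 9, 3 → queue [9, 3]
Visit 9; enqueue 15, 14, 10, 8, 7, 6 → queue [3, 15, 14, 10, 8, 7, 6]
Visit 3; enqueue 5, 4 → queue [15, 14, 10, 8, 7, 6, 5, 4]
Visit 15; enqueue 13, 2 → queue [14, 10, 8, 7, 6, 5, 4, 13, 2]
Visit 14; enqueue 11 → queue [10, 8, 7, 6, 5, 4, 13, 2, 11]
Visit 10; enqueue 0 → queue [8, 7, 6, 5, 4, 13, 2, 11, 0]
Visit 8 → queue [7, 6, 5, 4, 13, 2, 11, 0]
Visit 7 → queue [6, 5, 4, 13, 2, 11, 0]
Visit 6; enqueue 12 → queue [5, 4, 13, 2, 11, 0, 12]
Visit 5 → queue [4, 13, 2, 11, 0, 12]
Visit 4 → queue [13, 2, 11, 0, 12]
Visit 13 → queue [2, 11, 0, 12]
Visit 2 → queue [11, 0, 12]
Visit 11 → queue [0, 12]
Visit 0 → queue [12]
Visit 12 → queue []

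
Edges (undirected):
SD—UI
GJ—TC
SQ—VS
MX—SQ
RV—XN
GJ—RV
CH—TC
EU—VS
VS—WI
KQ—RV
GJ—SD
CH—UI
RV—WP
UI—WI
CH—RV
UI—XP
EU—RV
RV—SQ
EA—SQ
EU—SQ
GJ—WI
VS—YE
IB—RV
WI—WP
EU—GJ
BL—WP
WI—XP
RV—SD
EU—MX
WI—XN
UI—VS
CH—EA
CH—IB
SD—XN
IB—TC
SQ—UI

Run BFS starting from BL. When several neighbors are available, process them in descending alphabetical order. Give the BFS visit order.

BL → WP → WI → RV → XP → XN → VS → UI → GJ → SQ → SD → KQ → IB → EU → CH → YE → TC → MX → EA

Visit BL; enqueue WP → queue [WP]
Visit WP; enqueue WI, RV → queue [WI, RV]
Visit WI; enqueue XP, XN, VS, UI, GJ → queue [RV, XP, XN, VS, UI, GJ]
Visit RV; enqueue SQ, SD, KQ, IB, EU, CH → queue [XP, XN, VS, UI, GJ, SQ, SD, KQ, IB, EU, CH]
Visit XP → queue [XN, VS, UI, GJ, SQ, SD, KQ, IB, EU, CH]
Visit XN → queue [VS, UI, GJ, SQ, SD, KQ, IB, EU, CH]
Visit VS; enqueue YE → queue [UI, GJ, SQ, SD, KQ, IB, EU, CH, YE]
Visit UI → queue [GJ, SQ, SD, KQ, IB, EU, CH, YE]
Visit GJ; enqueue TC → queue [SQ, SD, KQ, IB, EU, CH, YE, TC]
Visit SQ; enqueue MX, EA → queue [SD, KQ, IB, EU, CH, YE, TC, MX, EA]
Visit SD → queue [KQ, IB, EU, CH, YE, TC, MX, EA]
Visit KQ → queue [IB, EU, CH, YE, TC, MX, EA]
Visit IB → queue [EU, CH, YE, TC, MX, EA]
Visit EU → queue [CH, YE, TC, MX, EA]
Visit CH → queue [YE, TC, MX, EA]
Visit YE → queue [TC, MX, EA]
Visit TC → queue [MX, EA]
Visit MX → queue [EA]
Visit EA → queue []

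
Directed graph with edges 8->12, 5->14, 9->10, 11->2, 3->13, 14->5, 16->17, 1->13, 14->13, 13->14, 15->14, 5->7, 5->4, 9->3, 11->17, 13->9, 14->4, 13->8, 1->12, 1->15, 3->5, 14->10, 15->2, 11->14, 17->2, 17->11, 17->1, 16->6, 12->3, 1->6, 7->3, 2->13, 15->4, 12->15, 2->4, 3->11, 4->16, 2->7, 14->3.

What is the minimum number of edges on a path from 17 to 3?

3

Level 0: 17
Level 1: 1, 2, 11
Level 2: 4, 6, 7, 12, 13, 14, 15
Level 3: 3, 5, 8, 9, 10, 16
3 first appears at level 3.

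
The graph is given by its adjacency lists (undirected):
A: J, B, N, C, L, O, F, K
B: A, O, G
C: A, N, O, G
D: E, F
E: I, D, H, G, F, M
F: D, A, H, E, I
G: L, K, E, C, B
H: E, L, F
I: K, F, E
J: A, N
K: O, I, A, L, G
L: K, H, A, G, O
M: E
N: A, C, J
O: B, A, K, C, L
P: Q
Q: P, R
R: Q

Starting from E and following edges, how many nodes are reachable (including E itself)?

BFS from E visits: E, D, F, G, H, I, M, A, B, C, K, L, J, N, O
Reachable nodes: 15 of 18 total.

15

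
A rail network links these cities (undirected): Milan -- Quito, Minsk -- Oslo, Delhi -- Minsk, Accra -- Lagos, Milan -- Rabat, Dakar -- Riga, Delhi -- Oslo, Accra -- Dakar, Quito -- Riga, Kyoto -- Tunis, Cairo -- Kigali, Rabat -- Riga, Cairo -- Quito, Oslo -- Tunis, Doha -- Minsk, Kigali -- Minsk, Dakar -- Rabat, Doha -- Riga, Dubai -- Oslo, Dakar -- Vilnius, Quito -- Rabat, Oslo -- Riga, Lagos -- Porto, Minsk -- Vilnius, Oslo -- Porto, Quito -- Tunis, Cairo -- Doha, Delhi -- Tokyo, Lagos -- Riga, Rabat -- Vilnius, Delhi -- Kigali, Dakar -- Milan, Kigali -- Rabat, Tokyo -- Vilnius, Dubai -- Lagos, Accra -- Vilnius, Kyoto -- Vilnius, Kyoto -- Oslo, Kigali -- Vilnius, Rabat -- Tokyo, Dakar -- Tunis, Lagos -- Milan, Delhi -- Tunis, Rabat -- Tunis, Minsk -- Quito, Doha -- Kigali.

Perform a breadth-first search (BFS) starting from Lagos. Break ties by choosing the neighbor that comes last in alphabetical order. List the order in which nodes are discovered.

Lagos, Riga, Porto, Milan, Dubai, Accra, Rabat, Quito, Oslo, Doha, Dakar, Vilnius, Tunis, Tokyo, Kigali, Minsk, Cairo, Kyoto, Delhi

Visit Lagos; enqueue Riga, Porto, Milan, Dubai, Accra → queue [Riga, Porto, Milan, Dubai, Accra]
Visit Riga; enqueue Rabat, Quito, Oslo, Doha, Dakar → queue [Porto, Milan, Dubai, Accra, Rabat, Quito, Oslo, Doha, Dakar]
Visit Porto → queue [Milan, Dubai, Accra, Rabat, Quito, Oslo, Doha, Dakar]
Visit Milan → queue [Dubai, Accra, Rabat, Quito, Oslo, Doha, Dakar]
Visit Dubai → queue [Accra, Rabat, Quito, Oslo, Doha, Dakar]
Visit Accra; enqueue Vilnius → queue [Rabat, Quito, Oslo, Doha, Dakar, Vilnius]
Visit Rabat; enqueue Tunis, Tokyo, Kigali → queue [Quito, Oslo, Doha, Dakar, Vilnius, Tunis, Tokyo, Kigali]
Visit Quito; enqueue Minsk, Cairo → queue [Oslo, Doha, Dakar, Vilnius, Tunis, Tokyo, Kigali, Minsk, Cairo]
Visit Oslo; enqueue Kyoto, Delhi → queue [Doha, Dakar, Vilnius, Tunis, Tokyo, Kigali, Minsk, Cairo, Kyoto, Delhi]
Visit Doha → queue [Dakar, Vilnius, Tunis, Tokyo, Kigali, Minsk, Cairo, Kyoto, Delhi]
Visit Dakar → queue [Vilnius, Tunis, Tokyo, Kigali, Minsk, Cairo, Kyoto, Delhi]
Visit Vilnius → queue [Tunis, Tokyo, Kigali, Minsk, Cairo, Kyoto, Delhi]
Visit Tunis → queue [Tokyo, Kigali, Minsk, Cairo, Kyoto, Delhi]
Visit Tokyo → queue [Kigali, Minsk, Cairo, Kyoto, Delhi]
Visit Kigali → queue [Minsk, Cairo, Kyoto, Delhi]
Visit Minsk → queue [Cairo, Kyoto, Delhi]
Visit Cairo → queue [Kyoto, Delhi]
Visit Kyoto → queue [Delhi]
Visit Delhi → queue []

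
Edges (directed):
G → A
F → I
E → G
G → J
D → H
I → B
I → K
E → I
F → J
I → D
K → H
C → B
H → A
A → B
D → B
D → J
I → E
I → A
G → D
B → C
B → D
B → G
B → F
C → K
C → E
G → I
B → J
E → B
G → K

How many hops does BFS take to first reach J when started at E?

Level 0: E
Level 1: B, G, I
Level 2: A, C, D, F, J, K
Level 3: H
J first appears at level 2.

2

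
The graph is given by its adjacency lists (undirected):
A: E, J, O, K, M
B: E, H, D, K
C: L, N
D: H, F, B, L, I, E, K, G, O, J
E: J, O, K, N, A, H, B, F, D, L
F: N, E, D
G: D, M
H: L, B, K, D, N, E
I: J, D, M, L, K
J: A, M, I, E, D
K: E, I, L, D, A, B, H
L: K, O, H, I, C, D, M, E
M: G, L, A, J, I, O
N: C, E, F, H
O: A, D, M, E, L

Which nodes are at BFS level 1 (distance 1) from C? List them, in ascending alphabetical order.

Level 0: C
Level 1: L, N
Level 2: D, E, F, H, I, K, M, O
Level 3: A, B, G, J

L, N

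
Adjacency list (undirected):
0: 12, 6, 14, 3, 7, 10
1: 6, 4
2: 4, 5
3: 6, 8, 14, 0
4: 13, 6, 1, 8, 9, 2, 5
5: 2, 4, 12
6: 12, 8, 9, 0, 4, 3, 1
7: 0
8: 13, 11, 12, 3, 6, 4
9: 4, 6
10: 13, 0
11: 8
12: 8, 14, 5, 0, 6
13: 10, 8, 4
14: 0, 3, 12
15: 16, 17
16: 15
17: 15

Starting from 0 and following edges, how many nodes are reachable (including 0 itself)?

15

BFS from 0 visits: 0, 3, 6, 7, 10, 12, 14, 8, 1, 4, 9, 13, 5, 11, 2
Reachable nodes: 15 of 18 total.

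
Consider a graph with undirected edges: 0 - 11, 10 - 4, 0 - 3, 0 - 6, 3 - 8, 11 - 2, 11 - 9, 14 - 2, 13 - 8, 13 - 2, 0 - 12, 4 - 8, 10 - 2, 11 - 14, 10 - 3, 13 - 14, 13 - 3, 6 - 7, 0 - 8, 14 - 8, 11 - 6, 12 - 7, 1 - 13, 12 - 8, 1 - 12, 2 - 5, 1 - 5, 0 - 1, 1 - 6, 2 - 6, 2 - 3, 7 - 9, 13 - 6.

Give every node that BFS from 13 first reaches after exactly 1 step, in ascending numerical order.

1, 2, 3, 6, 8, 14

Level 0: 13
Level 1: 1, 2, 3, 6, 8, 14
Level 2: 0, 4, 5, 7, 10, 11, 12
Level 3: 9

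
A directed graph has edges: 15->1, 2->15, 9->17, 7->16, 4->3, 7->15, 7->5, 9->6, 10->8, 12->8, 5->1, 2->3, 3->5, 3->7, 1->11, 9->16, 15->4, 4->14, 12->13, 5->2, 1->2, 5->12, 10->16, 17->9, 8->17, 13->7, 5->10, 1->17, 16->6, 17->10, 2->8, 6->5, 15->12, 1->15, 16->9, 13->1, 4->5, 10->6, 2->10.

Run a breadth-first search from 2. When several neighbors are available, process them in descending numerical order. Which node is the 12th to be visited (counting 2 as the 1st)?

7

Visit 2; enqueue 15, 10, 8, 3 → queue [15, 10, 8, 3]
Visit 15; enqueue 12, 4, 1 → queue [10, 8, 3, 12, 4, 1]
Visit 10; enqueue 16, 6 → queue [8, 3, 12, 4, 1, 16, 6]
Visit 8; enqueue 17 → queue [3, 12, 4, 1, 16, 6, 17]
Visit 3; enqueue 7, 5 → queue [12, 4, 1, 16, 6, 17, 7, 5]
Visit 12; enqueue 13 → queue [4, 1, 16, 6, 17, 7, 5, 13]
Visit 4; enqueue 14 → queue [1, 16, 6, 17, 7, 5, 13, 14]
Visit 1; enqueue 11 → queue [16, 6, 17, 7, 5, 13, 14, 11]
Visit 16; enqueue 9 → queue [6, 17, 7, 5, 13, 14, 11, 9]
Visit 6 → queue [17, 7, 5, 13, 14, 11, 9]
Visit 17 → queue [7, 5, 13, 14, 11, 9]
Visit 7 → queue [5, 13, 14, 11, 9]
Visit 5 → queue [13, 14, 11, 9]
Visit 13 → queue [14, 11, 9]
Visit 14 → queue [11, 9]
Visit 11 → queue [9]
Visit 9 → queue []

Visit order: 2, 15, 10, 8, 3, 12, 4, 1, 16, 6, 17, 7, 5, 13, 14, 11, 9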